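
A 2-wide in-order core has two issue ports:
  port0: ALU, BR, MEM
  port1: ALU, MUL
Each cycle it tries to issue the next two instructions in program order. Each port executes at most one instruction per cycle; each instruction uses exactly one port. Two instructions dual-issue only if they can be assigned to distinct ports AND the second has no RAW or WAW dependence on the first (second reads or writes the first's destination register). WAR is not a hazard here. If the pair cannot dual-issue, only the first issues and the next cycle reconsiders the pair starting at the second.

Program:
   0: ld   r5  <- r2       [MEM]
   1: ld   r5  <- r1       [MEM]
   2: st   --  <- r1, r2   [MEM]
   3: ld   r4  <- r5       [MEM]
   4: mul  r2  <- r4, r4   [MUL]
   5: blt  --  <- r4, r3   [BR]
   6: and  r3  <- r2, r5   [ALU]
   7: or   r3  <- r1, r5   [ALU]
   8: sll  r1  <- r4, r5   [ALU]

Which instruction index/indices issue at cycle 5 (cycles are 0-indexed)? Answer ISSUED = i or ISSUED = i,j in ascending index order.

c0: i0 ld  no-port MEM/MEM
c1: i1 ld  no-port MEM/MEM
c2: i2 st  no-port MEM/MEM
c3: i3 ld  RAW r4
c4: i4+i5 mul blt  dual
c5: i6 and  WAW r3
c6: i7+i8 or sll  dual

ISSUED = 6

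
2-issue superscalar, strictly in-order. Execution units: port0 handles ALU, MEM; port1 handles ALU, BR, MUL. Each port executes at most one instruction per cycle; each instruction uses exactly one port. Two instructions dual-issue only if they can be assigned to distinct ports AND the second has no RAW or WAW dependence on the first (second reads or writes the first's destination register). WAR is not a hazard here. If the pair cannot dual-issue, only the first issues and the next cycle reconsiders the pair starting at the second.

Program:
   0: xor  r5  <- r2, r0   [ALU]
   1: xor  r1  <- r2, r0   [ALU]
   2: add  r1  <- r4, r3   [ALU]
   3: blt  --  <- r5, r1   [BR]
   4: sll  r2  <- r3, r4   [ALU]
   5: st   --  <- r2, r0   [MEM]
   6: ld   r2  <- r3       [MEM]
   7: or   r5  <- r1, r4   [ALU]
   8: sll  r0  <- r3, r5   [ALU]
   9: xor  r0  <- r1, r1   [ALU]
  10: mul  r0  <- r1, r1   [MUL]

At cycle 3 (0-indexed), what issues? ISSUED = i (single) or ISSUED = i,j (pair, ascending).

#0 head=0: xor+xor i0+i1 dual
#1 head=2: add i2 RAW r1
#2 head=3: blt+sll i3+i4 dual
#3 head=5: st i5 no-port MEM/MEM
#4 head=6: ld+or i6+i7 dual
#5 head=8: sll i8 WAW r0
#6 head=9: xor i9 WAW r0
#7 head=10: mul i10 tail

ISSUED = 5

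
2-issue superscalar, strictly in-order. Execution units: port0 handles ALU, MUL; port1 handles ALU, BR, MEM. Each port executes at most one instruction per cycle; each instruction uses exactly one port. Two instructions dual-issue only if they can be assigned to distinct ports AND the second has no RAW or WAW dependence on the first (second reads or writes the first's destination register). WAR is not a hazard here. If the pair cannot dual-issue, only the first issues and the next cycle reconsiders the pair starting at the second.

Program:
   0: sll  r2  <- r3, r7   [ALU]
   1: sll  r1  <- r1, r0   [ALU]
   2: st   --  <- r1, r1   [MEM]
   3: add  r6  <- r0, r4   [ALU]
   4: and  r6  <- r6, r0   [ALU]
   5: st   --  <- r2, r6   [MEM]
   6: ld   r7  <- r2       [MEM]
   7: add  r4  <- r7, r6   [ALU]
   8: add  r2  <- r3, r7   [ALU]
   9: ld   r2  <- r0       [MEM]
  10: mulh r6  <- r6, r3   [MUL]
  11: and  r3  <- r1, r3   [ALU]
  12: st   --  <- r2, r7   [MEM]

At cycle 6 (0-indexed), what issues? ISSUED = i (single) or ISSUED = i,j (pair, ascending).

#0 head=0: sll.ALU+sll.ALU i0&i1 2-wide
#1 head=2: st.MEM+add.ALU i2&i3 2-wide
#2 head=4: and.ALU i4 RAW r6
#3 head=5: st.MEM i5 no-port MEM/MEM
#4 head=6: ld.MEM i6 RAW r7
#5 head=7: add.ALU+add.ALU i7&i8 2-wide
#6 head=9: ld.MEM+mulh.MUL i9&i10 2-wide
#7 head=11: and.ALU+st.MEM i11&i12 2-wide

ISSUED = 9,10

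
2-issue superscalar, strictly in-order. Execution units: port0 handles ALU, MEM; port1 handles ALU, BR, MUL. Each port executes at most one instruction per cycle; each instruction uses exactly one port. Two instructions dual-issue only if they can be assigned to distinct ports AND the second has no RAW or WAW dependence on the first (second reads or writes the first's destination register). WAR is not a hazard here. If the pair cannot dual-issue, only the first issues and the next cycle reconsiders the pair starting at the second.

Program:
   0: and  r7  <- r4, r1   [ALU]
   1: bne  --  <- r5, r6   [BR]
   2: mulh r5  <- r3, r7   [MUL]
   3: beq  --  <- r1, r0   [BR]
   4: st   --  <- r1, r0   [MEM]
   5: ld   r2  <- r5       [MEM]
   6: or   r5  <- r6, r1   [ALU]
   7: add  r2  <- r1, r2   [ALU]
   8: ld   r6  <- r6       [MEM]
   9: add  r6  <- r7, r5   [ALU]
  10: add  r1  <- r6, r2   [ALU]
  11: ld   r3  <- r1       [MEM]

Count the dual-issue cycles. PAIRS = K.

c0: i0,i1 and.ALU/bne.BR  dual
c1: i2 mulh.MUL  no-port MUL/BR
c2: i3,i4 beq.BR/st.MEM  dual
c3: i5,i6 ld.MEM/or.ALU  dual
c4: i7,i8 add.ALU/ld.MEM  dual
c5: i9 add.ALU  RAW r6
c6: i10 add.ALU  RAW r1
c7: i11 ld.MEM  tail

PAIRS = 4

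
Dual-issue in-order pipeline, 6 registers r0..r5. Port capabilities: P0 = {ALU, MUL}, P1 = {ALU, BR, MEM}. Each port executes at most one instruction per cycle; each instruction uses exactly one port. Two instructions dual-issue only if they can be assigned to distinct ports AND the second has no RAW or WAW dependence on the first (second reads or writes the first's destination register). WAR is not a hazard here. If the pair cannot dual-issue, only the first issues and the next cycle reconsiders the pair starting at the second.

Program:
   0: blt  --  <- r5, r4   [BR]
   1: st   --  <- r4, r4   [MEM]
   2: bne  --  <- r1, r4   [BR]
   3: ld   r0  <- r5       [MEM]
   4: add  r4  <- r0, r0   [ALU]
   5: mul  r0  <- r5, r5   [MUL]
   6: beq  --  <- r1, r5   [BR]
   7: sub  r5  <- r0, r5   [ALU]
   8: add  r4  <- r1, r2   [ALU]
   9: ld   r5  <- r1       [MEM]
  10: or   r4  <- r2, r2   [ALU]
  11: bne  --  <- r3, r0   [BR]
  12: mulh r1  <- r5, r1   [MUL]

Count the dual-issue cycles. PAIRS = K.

PAIRS = 4

[0] i0  blt.BR  -- no-port BR/MEM
[1] i1  st.MEM  -- no-port MEM/BR
[2] i2  bne.BR  -- no-port BR/MEM
[3] i3  ld.MEM  -- RAW r0
[4] i4&i5  add.ALU;mul.MUL  -- 2-wide
[5] i6&i7  beq.BR;sub.ALU  -- 2-wide
[6] i8&i9  add.ALU;ld.MEM  -- 2-wide
[7] i10&i11  or.ALU;bne.BR  -- 2-wide
[8] i12  mulh.MUL  -- tail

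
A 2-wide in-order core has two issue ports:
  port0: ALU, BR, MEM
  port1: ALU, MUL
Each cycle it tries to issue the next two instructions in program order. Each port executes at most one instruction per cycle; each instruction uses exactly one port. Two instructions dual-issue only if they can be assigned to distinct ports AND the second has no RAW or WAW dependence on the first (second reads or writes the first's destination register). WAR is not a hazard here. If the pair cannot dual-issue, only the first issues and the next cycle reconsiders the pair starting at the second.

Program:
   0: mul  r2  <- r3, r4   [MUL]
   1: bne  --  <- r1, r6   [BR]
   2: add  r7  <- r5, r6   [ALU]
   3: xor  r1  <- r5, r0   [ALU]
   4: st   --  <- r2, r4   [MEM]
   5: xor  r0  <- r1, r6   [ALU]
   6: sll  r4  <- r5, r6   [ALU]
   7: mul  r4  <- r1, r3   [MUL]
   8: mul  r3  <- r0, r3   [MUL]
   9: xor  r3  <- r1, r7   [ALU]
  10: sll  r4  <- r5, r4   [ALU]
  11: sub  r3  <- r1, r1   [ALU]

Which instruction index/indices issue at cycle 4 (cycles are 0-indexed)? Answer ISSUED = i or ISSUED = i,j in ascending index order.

ISSUED = 7

  cy0 -> i0/i1 (mul+bne) pair
  cy1 -> i2/i3 (add+xor) pair
  cy2 -> i4/i5 (st+xor) pair
  cy3 -> i6 (sll) WAW r4
  cy4 -> i7 (mul) no-port MUL/MUL
  cy5 -> i8 (mul) WAW r3
  cy6 -> i9/i10 (xor+sll) pair
  cy7 -> i11 (sub) tail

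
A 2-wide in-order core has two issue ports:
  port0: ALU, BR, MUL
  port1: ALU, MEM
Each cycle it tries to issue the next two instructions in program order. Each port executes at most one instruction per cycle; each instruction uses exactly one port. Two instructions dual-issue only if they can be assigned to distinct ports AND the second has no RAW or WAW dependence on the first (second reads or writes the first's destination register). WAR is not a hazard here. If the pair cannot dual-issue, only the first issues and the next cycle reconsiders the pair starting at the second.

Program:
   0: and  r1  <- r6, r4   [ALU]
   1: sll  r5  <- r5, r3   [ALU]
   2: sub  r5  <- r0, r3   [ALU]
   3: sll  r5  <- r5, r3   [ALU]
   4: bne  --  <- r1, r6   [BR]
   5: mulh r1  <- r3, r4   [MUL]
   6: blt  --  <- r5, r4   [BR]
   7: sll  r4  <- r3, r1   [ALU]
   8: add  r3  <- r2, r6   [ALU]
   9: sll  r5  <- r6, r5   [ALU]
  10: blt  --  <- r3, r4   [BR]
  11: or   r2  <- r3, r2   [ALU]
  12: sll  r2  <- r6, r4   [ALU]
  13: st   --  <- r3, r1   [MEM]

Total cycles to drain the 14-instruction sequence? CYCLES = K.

c0: i0,i1 and+sll  2-wide
c1: i2 sub  RAW+WAW r5
c2: i3,i4 sll+bne  2-wide
c3: i5 mulh  no-port MUL/BR
c4: i6,i7 blt+sll  2-wide
c5: i8,i9 add+sll  2-wide
c6: i10,i11 blt+or  2-wide
c7: i12,i13 sll+st  2-wide

CYCLES = 8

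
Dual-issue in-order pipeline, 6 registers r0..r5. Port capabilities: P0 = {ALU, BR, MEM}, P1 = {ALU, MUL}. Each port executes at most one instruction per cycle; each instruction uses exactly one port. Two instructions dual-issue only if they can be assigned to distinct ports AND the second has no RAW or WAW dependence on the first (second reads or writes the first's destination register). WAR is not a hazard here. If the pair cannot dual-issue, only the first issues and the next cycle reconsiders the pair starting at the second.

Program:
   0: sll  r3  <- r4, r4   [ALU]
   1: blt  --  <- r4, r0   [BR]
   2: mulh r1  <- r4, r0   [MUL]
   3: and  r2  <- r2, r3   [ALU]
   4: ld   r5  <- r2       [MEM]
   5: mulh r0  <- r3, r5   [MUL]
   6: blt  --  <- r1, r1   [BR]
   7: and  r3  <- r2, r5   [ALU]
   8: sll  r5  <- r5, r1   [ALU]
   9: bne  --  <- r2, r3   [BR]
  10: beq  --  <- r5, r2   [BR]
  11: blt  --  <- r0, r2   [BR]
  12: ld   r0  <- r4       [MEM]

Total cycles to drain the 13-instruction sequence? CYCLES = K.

CYCLES = 9

[0] i0,i1  sll;blt  -- 2-wide
[1] i2,i3  mulh;and  -- 2-wide
[2] i4  ld  -- RAW r5
[3] i5,i6  mulh;blt  -- 2-wide
[4] i7,i8  and;sll  -- 2-wide
[5] i9  bne  -- no-port BR/BR
[6] i10  beq  -- no-port BR/BR
[7] i11  blt  -- no-port BR/MEM
[8] i12  ld  -- tail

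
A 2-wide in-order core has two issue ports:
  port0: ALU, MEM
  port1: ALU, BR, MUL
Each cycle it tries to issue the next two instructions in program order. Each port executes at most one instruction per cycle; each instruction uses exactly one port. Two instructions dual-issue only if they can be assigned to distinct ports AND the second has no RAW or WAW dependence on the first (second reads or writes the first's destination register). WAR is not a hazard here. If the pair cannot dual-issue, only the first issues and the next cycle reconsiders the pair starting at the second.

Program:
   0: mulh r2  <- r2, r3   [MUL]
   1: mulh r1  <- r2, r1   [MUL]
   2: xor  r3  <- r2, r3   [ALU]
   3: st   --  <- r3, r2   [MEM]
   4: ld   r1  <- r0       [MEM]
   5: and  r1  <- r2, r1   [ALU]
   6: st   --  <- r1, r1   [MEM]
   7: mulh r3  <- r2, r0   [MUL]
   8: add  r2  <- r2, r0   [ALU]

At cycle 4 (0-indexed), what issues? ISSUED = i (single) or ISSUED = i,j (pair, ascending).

0. mulh @i0  | no-port MUL/MUL
1. mulh;xor @i1,i2  | pair
2. st @i3  | no-port MEM/MEM
3. ld @i4  | RAW+WAW r1
4. and @i5  | RAW r1
5. st;mulh @i6,i7  | pair
6. add @i8  | tail

ISSUED = 5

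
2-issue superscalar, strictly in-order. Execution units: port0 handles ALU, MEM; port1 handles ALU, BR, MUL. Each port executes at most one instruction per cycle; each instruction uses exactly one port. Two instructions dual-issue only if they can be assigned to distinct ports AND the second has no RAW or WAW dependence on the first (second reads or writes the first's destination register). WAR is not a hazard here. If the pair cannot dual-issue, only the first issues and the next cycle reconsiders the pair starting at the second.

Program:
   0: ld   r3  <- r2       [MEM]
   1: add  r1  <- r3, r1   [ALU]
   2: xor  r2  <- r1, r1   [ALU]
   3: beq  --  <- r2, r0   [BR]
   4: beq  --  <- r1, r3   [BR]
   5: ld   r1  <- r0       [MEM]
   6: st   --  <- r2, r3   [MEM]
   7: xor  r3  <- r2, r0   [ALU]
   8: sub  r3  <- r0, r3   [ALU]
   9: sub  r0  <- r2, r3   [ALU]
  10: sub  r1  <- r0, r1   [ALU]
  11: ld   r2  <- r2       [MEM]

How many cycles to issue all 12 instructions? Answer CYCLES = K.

CYCLES = 9

t=0 i0:ld ; RAW r3
t=1 i1:add ; RAW r1
t=2 i2:xor ; RAW r2
t=3 i3:beq ; no-port BR/BR
t=4 i4&i5:beq;ld ; pair
t=5 i6&i7:st;xor ; pair
t=6 i8:sub ; RAW r3
t=7 i9:sub ; RAW r0
t=8 i10&i11:sub;ld ; pair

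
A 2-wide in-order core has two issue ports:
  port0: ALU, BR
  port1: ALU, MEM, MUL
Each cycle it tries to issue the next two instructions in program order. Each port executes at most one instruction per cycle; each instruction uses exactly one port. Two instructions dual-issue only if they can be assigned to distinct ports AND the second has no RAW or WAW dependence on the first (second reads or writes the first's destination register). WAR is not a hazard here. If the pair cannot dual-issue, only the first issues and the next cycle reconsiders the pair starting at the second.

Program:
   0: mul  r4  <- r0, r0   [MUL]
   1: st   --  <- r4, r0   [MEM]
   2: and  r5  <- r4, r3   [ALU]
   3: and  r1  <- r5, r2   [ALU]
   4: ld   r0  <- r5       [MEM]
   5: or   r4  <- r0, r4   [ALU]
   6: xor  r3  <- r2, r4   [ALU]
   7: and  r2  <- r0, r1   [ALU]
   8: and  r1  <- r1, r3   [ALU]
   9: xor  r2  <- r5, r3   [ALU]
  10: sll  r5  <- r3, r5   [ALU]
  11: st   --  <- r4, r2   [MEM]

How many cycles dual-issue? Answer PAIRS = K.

c0: i0 mul.MUL  no-port MUL/MEM
c1: i1+i2 st.MEM;and.ALU  dual
c2: i3+i4 and.ALU;ld.MEM  dual
c3: i5 or.ALU  RAW r4
c4: i6+i7 xor.ALU;and.ALU  dual
c5: i8+i9 and.ALU;xor.ALU  dual
c6: i10+i11 sll.ALU;st.MEM  dual

PAIRS = 5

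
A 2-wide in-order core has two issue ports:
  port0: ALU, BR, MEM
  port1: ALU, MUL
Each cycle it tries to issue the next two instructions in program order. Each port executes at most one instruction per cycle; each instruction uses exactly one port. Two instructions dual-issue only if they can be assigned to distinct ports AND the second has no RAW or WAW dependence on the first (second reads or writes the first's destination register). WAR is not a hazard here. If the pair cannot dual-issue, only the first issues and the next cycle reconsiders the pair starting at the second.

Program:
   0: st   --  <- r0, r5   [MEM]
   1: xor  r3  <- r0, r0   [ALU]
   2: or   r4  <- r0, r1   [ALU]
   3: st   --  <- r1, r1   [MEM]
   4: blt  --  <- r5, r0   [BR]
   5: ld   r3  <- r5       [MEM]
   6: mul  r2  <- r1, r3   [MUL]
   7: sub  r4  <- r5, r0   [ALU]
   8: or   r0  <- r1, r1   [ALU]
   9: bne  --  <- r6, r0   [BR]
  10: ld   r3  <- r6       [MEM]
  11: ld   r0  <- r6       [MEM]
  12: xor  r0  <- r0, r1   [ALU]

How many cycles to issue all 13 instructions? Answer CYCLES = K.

CYCLES = 10

c0: i0&i1 st.MEM;xor.ALU  dual
c1: i2&i3 or.ALU;st.MEM  dual
c2: i4 blt.BR  no-port BR/MEM
c3: i5 ld.MEM  RAW r3
c4: i6&i7 mul.MUL;sub.ALU  dual
c5: i8 or.ALU  RAW r0
c6: i9 bne.BR  no-port BR/MEM
c7: i10 ld.MEM  no-port MEM/MEM
c8: i11 ld.MEM  RAW+WAW r0
c9: i12 xor.ALU  tail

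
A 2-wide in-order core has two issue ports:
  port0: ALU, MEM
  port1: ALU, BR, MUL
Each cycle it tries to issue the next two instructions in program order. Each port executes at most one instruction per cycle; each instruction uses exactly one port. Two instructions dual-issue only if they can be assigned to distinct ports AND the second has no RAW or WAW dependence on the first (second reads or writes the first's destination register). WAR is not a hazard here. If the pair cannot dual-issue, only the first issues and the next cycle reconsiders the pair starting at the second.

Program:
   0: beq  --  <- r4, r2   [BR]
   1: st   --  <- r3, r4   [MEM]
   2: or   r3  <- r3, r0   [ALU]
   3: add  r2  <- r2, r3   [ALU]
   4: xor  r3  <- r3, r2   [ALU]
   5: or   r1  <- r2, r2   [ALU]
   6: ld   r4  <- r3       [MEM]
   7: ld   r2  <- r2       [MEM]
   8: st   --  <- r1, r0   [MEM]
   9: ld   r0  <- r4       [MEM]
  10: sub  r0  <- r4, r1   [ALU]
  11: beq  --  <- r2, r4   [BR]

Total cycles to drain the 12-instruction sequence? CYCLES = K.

CYCLES = 9

t=0 i0,i1:beq/st ; dual
t=1 i2:or ; RAW r3
t=2 i3:add ; RAW r2
t=3 i4,i5:xor/or ; dual
t=4 i6:ld ; no-port MEM/MEM
t=5 i7:ld ; no-port MEM/MEM
t=6 i8:st ; no-port MEM/MEM
t=7 i9:ld ; WAW r0
t=8 i10,i11:sub/beq ; dual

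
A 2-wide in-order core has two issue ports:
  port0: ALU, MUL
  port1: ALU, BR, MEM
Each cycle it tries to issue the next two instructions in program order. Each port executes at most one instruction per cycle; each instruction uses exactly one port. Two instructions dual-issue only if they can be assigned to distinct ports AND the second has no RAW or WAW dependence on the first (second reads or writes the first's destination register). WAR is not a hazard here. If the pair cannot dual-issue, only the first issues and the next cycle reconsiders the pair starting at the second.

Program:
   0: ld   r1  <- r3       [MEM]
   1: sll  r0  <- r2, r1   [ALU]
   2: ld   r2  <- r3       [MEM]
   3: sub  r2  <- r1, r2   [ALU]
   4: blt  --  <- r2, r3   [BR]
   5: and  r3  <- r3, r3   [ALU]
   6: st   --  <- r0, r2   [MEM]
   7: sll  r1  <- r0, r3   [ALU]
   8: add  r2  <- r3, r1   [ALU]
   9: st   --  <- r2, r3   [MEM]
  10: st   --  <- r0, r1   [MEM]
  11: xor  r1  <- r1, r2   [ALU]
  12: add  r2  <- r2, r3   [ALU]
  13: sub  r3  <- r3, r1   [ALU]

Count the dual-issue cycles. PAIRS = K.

PAIRS = 5

  cy0 -> i0 (ld) RAW r1
  cy1 -> i1+i2 (sll+ld) dual
  cy2 -> i3 (sub) RAW r2
  cy3 -> i4+i5 (blt+and) dual
  cy4 -> i6+i7 (st+sll) dual
  cy5 -> i8 (add) RAW r2
  cy6 -> i9 (st) no-port MEM/MEM
  cy7 -> i10+i11 (st+xor) dual
  cy8 -> i12+i13 (add+sub) dual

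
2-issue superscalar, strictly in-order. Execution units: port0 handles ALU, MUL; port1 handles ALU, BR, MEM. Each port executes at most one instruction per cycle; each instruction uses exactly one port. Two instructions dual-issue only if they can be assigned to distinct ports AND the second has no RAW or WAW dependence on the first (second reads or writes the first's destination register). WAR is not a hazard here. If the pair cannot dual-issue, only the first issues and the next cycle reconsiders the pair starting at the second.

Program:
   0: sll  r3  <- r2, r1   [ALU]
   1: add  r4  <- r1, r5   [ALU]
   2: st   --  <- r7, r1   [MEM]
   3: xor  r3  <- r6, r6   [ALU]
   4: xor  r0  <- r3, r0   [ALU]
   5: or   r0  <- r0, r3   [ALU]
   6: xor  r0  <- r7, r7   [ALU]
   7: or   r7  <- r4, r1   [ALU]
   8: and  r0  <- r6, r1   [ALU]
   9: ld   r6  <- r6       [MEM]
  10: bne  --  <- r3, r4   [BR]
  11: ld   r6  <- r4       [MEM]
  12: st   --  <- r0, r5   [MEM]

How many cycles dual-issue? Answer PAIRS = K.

PAIRS = 4

#0 head=0: sll+add i0/i1 pair
#1 head=2: st+xor i2/i3 pair
#2 head=4: xor i4 RAW+WAW r0
#3 head=5: or i5 WAW r0
#4 head=6: xor+or i6/i7 pair
#5 head=8: and+ld i8/i9 pair
#6 head=10: bne i10 no-port BR/MEM
#7 head=11: ld i11 no-port MEM/MEM
#8 head=12: st i12 tail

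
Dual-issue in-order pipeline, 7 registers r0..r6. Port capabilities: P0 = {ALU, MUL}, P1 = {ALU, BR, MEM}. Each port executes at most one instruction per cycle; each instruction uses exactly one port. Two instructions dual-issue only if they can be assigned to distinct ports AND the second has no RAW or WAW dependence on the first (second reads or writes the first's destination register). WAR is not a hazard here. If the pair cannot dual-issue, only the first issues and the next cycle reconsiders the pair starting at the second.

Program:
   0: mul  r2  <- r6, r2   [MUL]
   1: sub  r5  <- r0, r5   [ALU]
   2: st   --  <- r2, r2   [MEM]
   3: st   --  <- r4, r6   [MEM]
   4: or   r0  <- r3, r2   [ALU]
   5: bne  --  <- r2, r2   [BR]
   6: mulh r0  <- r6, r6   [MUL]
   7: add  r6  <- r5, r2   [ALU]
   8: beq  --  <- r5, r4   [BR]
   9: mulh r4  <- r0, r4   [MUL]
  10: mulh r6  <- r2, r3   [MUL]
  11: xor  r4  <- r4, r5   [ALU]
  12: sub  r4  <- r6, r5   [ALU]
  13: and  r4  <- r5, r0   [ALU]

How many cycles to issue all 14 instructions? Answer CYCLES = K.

  cy0 -> i0/i1 (mul.MUL+sub.ALU) pair
  cy1 -> i2 (st.MEM) no-port MEM/MEM
  cy2 -> i3/i4 (st.MEM+or.ALU) pair
  cy3 -> i5/i6 (bne.BR+mulh.MUL) pair
  cy4 -> i7/i8 (add.ALU+beq.BR) pair
  cy5 -> i9 (mulh.MUL) no-port MUL/MUL
  cy6 -> i10/i11 (mulh.MUL+xor.ALU) pair
  cy7 -> i12 (sub.ALU) WAW r4
  cy8 -> i13 (and.ALU) tail

CYCLES = 9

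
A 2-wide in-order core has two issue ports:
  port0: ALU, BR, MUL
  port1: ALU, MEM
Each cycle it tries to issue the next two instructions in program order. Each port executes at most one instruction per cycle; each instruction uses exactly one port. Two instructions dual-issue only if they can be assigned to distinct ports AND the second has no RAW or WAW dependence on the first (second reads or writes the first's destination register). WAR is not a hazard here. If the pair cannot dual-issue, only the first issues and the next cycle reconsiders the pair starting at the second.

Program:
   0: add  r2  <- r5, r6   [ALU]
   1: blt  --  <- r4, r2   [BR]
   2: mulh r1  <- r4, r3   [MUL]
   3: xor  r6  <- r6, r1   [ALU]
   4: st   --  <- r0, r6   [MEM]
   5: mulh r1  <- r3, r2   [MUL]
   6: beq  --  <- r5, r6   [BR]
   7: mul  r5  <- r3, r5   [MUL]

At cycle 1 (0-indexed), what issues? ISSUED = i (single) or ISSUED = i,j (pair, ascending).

ISSUED = 1

[0] i0  add.ALU  -- RAW r2
[1] i1  blt.BR  -- no-port BR/MUL
[2] i2  mulh.MUL  -- RAW r1
[3] i3  xor.ALU  -- RAW r6
[4] i4,i5  st.MEM mulh.MUL  -- 2-wide
[5] i6  beq.BR  -- no-port BR/MUL
[6] i7  mul.MUL  -- tail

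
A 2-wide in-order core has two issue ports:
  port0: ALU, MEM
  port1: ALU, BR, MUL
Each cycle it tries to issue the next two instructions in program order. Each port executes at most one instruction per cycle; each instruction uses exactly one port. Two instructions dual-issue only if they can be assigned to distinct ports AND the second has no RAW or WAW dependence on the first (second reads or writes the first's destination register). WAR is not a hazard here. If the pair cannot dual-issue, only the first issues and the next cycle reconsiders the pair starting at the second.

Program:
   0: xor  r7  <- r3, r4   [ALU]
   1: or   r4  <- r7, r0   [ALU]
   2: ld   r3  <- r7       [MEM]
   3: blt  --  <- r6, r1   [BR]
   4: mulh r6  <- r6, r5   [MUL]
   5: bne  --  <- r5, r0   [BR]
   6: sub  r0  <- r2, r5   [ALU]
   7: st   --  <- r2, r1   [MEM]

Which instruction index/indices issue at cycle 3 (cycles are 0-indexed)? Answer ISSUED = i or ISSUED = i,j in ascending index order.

  cy0 -> i0 (xor.ALU) RAW r7
  cy1 -> i1/i2 (or.ALU/ld.MEM) 2-wide
  cy2 -> i3 (blt.BR) no-port BR/MUL
  cy3 -> i4 (mulh.MUL) no-port MUL/BR
  cy4 -> i5/i6 (bne.BR/sub.ALU) 2-wide
  cy5 -> i7 (st.MEM) tail

ISSUED = 4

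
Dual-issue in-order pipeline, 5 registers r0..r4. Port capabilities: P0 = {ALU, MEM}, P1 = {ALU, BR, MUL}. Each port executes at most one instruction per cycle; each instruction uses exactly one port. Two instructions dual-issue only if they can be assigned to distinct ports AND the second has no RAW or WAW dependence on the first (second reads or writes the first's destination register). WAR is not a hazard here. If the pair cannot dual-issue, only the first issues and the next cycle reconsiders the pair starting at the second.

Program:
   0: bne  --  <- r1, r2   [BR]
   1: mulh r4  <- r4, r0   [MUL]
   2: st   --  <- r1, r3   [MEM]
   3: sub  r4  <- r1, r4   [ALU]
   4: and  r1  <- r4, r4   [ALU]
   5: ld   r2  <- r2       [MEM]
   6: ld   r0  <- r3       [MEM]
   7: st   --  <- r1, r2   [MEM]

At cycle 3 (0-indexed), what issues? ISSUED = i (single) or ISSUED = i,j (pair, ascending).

ISSUED = 4,5

t=0 i0:bne.BR ; no-port BR/MUL
t=1 i1/i2:mulh.MUL+st.MEM ; pair
t=2 i3:sub.ALU ; RAW r4
t=3 i4/i5:and.ALU+ld.MEM ; pair
t=4 i6:ld.MEM ; no-port MEM/MEM
t=5 i7:st.MEM ; tail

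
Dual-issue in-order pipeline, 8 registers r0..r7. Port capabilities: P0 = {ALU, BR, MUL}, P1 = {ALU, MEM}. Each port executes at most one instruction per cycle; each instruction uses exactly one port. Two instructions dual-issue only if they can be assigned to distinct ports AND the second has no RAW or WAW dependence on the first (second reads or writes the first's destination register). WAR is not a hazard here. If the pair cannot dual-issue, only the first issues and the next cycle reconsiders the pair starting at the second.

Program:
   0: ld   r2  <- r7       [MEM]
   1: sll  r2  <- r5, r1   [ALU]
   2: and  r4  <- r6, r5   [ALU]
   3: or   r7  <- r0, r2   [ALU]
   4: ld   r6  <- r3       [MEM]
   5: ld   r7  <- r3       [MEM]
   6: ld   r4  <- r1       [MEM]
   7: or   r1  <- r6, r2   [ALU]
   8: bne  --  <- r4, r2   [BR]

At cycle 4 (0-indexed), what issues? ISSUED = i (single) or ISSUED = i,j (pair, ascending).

ISSUED = 6,7

c0: i0 ld  WAW r2
c1: i1&i2 sll;and  dual
c2: i3&i4 or;ld  dual
c3: i5 ld  no-port MEM/MEM
c4: i6&i7 ld;or  dual
c5: i8 bne  tail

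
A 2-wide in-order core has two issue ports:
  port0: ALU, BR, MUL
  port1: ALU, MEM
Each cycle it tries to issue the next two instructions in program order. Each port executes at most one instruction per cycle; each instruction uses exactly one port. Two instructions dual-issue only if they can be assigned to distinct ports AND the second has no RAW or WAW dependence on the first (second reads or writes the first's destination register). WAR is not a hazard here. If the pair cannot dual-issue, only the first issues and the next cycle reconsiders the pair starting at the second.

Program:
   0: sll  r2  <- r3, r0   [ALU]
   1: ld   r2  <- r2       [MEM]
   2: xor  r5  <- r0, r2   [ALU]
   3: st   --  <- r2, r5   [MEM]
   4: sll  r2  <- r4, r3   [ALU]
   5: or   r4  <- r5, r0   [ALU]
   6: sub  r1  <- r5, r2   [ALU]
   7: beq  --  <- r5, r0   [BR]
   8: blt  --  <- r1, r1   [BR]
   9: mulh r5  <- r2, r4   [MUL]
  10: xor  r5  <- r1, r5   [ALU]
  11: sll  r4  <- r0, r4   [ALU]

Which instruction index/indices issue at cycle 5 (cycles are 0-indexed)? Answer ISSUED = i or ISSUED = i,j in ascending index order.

ISSUED = 7

c0: i0 sll  RAW+WAW r2
c1: i1 ld  RAW r2
c2: i2 xor  RAW r5
c3: i3+i4 st/sll  pair
c4: i5+i6 or/sub  pair
c5: i7 beq  no-port BR/BR
c6: i8 blt  no-port BR/MUL
c7: i9 mulh  RAW+WAW r5
c8: i10+i11 xor/sll  pair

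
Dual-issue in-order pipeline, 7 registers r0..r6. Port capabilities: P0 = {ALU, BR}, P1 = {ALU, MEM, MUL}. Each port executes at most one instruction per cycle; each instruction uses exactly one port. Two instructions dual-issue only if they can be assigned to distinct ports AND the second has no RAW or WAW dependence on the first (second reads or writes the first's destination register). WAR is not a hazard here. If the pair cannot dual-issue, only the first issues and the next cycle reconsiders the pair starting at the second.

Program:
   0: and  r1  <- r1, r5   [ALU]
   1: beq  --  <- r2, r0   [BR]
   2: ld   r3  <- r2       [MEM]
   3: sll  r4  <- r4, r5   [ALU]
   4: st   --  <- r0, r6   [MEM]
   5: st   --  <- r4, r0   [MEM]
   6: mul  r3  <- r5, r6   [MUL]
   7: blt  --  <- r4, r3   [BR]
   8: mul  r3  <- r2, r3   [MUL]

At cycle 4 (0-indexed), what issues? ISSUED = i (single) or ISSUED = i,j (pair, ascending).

ISSUED = 6

[0] i0+i1  and.ALU;beq.BR  -- dual
[1] i2+i3  ld.MEM;sll.ALU  -- dual
[2] i4  st.MEM  -- no-port MEM/MEM
[3] i5  st.MEM  -- no-port MEM/MUL
[4] i6  mul.MUL  -- RAW r3
[5] i7+i8  blt.BR;mul.MUL  -- dual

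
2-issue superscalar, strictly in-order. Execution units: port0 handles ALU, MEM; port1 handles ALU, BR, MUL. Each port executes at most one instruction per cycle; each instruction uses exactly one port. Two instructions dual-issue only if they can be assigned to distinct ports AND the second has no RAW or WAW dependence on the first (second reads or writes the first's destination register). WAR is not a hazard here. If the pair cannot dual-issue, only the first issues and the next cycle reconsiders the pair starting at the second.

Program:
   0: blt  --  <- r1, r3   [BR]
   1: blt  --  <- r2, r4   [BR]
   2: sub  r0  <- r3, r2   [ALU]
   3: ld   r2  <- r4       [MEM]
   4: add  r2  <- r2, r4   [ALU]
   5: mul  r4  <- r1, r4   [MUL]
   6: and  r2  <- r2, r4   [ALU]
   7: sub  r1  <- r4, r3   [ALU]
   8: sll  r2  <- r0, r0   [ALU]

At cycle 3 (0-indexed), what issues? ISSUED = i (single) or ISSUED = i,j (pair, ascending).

[0] i0  blt.BR  -- no-port BR/BR
[1] i1+i2  blt.BR;sub.ALU  -- 2-wide
[2] i3  ld.MEM  -- RAW+WAW r2
[3] i4+i5  add.ALU;mul.MUL  -- 2-wide
[4] i6+i7  and.ALU;sub.ALU  -- 2-wide
[5] i8  sll.ALU  -- tail

ISSUED = 4,5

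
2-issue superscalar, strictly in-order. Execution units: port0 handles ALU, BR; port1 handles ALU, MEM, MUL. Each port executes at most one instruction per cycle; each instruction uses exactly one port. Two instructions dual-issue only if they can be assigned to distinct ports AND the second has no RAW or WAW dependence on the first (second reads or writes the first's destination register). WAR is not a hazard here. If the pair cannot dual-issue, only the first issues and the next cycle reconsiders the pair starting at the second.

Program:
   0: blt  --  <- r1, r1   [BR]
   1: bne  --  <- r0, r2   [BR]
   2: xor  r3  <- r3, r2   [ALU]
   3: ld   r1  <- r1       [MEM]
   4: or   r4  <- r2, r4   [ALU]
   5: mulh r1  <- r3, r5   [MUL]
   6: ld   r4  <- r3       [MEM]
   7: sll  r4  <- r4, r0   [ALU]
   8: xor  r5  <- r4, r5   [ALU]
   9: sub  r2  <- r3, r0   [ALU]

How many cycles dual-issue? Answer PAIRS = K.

PAIRS = 3

0. blt @i0  | no-port BR/BR
1. bne;xor @i1&i2  | 2-wide
2. ld;or @i3&i4  | 2-wide
3. mulh @i5  | no-port MUL/MEM
4. ld @i6  | RAW+WAW r4
5. sll @i7  | RAW r4
6. xor;sub @i8&i9  | 2-wide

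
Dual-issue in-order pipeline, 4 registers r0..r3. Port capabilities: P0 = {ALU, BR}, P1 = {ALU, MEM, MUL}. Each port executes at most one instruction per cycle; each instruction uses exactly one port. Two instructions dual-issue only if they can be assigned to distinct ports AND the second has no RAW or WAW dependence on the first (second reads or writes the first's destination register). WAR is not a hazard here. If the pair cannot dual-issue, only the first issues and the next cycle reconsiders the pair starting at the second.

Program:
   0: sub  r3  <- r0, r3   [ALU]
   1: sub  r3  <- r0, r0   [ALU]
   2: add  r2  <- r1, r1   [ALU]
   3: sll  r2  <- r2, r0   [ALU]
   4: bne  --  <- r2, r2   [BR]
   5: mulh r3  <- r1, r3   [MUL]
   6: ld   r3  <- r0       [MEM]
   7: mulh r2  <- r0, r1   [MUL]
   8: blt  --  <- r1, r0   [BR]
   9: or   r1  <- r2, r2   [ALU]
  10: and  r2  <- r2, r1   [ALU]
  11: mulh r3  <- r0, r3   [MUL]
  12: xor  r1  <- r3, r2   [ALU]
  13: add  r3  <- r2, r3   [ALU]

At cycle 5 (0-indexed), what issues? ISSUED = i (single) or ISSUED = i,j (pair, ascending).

ISSUED = 7,8

[0] i0  sub.ALU  -- WAW r3
[1] i1/i2  sub.ALU add.ALU  -- dual
[2] i3  sll.ALU  -- RAW r2
[3] i4/i5  bne.BR mulh.MUL  -- dual
[4] i6  ld.MEM  -- no-port MEM/MUL
[5] i7/i8  mulh.MUL blt.BR  -- dual
[6] i9  or.ALU  -- RAW r1
[7] i10/i11  and.ALU mulh.MUL  -- dual
[8] i12/i13  xor.ALU add.ALU  -- dual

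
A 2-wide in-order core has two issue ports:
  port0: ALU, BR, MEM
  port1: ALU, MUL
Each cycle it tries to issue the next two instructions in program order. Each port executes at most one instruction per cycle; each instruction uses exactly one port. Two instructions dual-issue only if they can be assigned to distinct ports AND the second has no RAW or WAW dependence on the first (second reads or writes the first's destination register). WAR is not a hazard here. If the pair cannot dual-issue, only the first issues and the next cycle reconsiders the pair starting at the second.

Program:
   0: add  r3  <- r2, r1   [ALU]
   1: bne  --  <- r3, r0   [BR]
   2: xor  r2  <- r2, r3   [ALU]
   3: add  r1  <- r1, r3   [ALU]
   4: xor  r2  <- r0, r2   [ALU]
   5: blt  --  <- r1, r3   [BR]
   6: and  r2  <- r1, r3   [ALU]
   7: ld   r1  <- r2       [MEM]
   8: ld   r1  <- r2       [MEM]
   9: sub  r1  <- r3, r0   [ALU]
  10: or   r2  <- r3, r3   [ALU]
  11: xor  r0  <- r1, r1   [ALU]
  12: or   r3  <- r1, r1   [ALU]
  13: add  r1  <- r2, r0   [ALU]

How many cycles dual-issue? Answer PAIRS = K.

PAIRS = 5

0. add @i0  | RAW r3
1. bne;xor @i1&i2  | 2-wide
2. add;xor @i3&i4  | 2-wide
3. blt;and @i5&i6  | 2-wide
4. ld @i7  | no-port MEM/MEM
5. ld @i8  | WAW r1
6. sub;or @i9&i10  | 2-wide
7. xor;or @i11&i12  | 2-wide
8. add @i13  | tail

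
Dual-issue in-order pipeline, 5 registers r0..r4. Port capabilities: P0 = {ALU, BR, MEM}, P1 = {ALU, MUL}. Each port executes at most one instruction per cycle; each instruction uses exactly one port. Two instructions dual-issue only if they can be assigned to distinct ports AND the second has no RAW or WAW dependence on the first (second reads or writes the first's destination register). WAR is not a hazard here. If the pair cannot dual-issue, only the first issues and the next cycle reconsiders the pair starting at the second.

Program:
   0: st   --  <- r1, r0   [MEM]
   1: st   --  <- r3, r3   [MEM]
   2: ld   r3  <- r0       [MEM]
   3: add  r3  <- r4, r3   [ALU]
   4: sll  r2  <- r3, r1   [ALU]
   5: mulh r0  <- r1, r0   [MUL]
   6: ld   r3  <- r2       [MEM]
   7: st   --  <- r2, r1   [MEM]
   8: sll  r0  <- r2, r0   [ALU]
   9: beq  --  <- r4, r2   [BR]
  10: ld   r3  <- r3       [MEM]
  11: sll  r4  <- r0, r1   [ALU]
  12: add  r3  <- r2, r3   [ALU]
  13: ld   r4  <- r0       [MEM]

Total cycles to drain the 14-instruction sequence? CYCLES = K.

  cy0 -> i0 (st) no-port MEM/MEM
  cy1 -> i1 (st) no-port MEM/MEM
  cy2 -> i2 (ld) RAW+WAW r3
  cy3 -> i3 (add) RAW r3
  cy4 -> i4,i5 (sll+mulh) pair
  cy5 -> i6 (ld) no-port MEM/MEM
  cy6 -> i7,i8 (st+sll) pair
  cy7 -> i9 (beq) no-port BR/MEM
  cy8 -> i10,i11 (ld+sll) pair
  cy9 -> i12,i13 (add+ld) pair

CYCLES = 10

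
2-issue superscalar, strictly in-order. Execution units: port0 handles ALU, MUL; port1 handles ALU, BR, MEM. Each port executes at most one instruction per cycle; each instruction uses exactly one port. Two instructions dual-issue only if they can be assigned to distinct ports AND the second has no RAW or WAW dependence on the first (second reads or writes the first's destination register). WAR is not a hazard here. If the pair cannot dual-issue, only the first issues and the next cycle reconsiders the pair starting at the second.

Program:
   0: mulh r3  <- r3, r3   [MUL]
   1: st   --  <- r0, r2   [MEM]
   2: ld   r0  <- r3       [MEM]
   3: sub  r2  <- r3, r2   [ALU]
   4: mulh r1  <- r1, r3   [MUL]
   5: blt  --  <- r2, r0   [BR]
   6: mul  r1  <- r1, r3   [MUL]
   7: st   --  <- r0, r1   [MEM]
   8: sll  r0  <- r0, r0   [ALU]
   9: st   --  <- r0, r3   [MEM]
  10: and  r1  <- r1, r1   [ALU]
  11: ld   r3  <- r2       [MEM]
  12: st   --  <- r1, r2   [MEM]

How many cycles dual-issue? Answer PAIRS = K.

PAIRS = 5

[0] i0/i1  mulh st  -- 2-wide
[1] i2/i3  ld sub  -- 2-wide
[2] i4/i5  mulh blt  -- 2-wide
[3] i6  mul  -- RAW r1
[4] i7/i8  st sll  -- 2-wide
[5] i9/i10  st and  -- 2-wide
[6] i11  ld  -- no-port MEM/MEM
[7] i12  st  -- tail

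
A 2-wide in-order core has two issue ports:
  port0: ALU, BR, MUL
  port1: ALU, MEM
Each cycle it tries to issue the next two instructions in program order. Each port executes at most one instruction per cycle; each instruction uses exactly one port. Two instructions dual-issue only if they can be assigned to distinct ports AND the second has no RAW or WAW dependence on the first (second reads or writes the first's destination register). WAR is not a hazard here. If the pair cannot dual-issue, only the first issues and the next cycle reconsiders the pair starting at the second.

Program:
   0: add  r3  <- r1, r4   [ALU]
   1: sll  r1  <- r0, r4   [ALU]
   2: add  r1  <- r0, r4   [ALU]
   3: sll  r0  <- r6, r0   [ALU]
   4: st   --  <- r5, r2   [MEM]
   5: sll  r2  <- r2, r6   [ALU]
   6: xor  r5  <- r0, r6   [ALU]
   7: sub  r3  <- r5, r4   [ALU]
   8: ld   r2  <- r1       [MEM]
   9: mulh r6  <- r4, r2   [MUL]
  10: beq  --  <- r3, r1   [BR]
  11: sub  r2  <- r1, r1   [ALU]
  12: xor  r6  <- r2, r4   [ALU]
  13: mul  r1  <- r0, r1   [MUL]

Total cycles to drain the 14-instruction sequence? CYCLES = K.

  cy0 -> i0&i1 (add.ALU sll.ALU) 2-wide
  cy1 -> i2&i3 (add.ALU sll.ALU) 2-wide
  cy2 -> i4&i5 (st.MEM sll.ALU) 2-wide
  cy3 -> i6 (xor.ALU) RAW r5
  cy4 -> i7&i8 (sub.ALU ld.MEM) 2-wide
  cy5 -> i9 (mulh.MUL) no-port MUL/BR
  cy6 -> i10&i11 (beq.BR sub.ALU) 2-wide
  cy7 -> i12&i13 (xor.ALU mul.MUL) 2-wide

CYCLES = 8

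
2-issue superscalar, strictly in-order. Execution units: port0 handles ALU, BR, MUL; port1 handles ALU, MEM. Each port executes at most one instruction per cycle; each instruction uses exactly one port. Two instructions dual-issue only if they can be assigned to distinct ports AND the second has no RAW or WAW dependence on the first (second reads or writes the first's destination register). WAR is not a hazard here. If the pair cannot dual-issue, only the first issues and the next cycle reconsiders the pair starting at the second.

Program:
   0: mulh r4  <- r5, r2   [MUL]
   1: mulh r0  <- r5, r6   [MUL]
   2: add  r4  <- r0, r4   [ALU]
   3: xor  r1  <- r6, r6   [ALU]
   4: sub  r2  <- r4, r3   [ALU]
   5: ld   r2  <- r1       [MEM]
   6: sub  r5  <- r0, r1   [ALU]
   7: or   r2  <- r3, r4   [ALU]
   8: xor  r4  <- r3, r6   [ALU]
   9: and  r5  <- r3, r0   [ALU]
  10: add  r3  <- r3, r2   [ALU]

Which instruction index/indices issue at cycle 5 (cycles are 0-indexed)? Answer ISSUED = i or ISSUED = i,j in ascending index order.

ISSUED = 7,8

#0 head=0: mulh i0 no-port MUL/MUL
#1 head=1: mulh i1 RAW r0
#2 head=2: add;xor i2,i3 2-wide
#3 head=4: sub i4 WAW r2
#4 head=5: ld;sub i5,i6 2-wide
#5 head=7: or;xor i7,i8 2-wide
#6 head=9: and;add i9,i10 2-wide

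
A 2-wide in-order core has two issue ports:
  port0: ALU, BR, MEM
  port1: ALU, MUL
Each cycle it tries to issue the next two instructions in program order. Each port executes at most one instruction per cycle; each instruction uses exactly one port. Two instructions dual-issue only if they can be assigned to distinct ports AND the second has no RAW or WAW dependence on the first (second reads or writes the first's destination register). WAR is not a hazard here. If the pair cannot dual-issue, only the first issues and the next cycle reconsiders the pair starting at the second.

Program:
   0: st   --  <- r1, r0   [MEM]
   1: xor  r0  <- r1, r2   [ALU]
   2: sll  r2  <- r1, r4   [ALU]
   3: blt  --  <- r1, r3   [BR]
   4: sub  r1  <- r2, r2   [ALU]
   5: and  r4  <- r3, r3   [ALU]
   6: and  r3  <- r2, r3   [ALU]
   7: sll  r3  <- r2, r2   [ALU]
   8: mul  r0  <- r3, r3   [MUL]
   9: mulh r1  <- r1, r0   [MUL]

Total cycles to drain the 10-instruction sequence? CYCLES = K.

t=0 i0+i1:st;xor ; pair
t=1 i2+i3:sll;blt ; pair
t=2 i4+i5:sub;and ; pair
t=3 i6:and ; WAW r3
t=4 i7:sll ; RAW r3
t=5 i8:mul ; no-port MUL/MUL
t=6 i9:mulh ; tail

CYCLES = 7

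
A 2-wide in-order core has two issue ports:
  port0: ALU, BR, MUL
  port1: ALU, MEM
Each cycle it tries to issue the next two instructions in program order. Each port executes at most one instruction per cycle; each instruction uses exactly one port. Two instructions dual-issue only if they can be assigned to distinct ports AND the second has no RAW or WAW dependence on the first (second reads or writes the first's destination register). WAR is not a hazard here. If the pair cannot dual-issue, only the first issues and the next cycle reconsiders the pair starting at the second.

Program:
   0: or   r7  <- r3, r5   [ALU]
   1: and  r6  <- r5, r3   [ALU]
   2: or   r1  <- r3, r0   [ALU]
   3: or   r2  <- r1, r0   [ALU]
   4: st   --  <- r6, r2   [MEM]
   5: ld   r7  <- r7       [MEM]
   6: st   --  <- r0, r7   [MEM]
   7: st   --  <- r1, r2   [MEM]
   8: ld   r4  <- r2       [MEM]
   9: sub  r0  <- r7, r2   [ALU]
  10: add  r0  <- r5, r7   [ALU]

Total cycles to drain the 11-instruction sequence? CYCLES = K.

  cy0 -> i0+i1 (or.ALU;and.ALU) 2-wide
  cy1 -> i2 (or.ALU) RAW r1
  cy2 -> i3 (or.ALU) RAW r2
  cy3 -> i4 (st.MEM) no-port MEM/MEM
  cy4 -> i5 (ld.MEM) no-port MEM/MEM
  cy5 -> i6 (st.MEM) no-port MEM/MEM
  cy6 -> i7 (st.MEM) no-port MEM/MEM
  cy7 -> i8+i9 (ld.MEM;sub.ALU) 2-wide
  cy8 -> i10 (add.ALU) tail

CYCLES = 9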